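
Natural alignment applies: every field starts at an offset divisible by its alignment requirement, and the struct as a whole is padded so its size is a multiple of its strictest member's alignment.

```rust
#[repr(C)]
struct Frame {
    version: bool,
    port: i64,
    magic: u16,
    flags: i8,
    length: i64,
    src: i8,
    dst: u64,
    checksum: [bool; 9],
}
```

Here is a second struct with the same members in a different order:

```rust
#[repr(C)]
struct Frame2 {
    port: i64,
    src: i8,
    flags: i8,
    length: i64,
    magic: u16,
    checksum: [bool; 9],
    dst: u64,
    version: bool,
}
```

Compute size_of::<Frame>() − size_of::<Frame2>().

@0: version [1B, align 1] → 1
+7 pad (align 8)
@8: port [8B, align 8] → 16
@16: magic [2B, align 2] → 18
@18: flags [1B, align 1] → 19
+5 pad (align 8)
@24: length [8B, align 8] → 32
@32: src [1B, align 1] → 33
+7 pad (align 8)
@40: dst [8B, align 8] → 48
@48: checksum [9B, align 1] → 57
+7 tail pad (align 8)
size 64, align 8
— Frame2 —
@0: port [8B, align 8] → 8
@8: src [1B, align 1] → 9
@9: flags [1B, align 1] → 10
+6 pad (align 8)
@16: length [8B, align 8] → 24
@24: magic [2B, align 2] → 26
@26: checksum [9B, align 1] → 35
+5 pad (align 8)
@40: dst [8B, align 8] → 48
@48: version [1B, align 1] → 49
+7 tail pad (align 8)
size 56, align 8
64 − 56 = 8

8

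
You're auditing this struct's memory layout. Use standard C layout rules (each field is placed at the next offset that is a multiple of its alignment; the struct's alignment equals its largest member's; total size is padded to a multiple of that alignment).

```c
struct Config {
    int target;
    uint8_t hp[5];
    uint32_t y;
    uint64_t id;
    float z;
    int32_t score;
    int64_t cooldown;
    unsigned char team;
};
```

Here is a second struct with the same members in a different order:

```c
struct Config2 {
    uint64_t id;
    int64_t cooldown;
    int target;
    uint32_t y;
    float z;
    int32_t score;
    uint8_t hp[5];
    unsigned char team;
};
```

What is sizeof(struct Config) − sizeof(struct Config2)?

8

@0: target [4B, align 4] → 4
@4: hp [5B, align 1] → 9
+3 pad (align 4)
@12: y [4B, align 4] → 16
@16: id [8B, align 8] → 24
@24: z [4B, align 4] → 28
@28: score [4B, align 4] → 32
@32: cooldown [8B, align 8] → 40
@40: team [1B, align 1] → 41
+7 tail pad (align 8)
size 48, align 8
— Config2 —
@0: id [8B, align 8] → 8
@8: cooldown [8B, align 8] → 16
@16: target [4B, align 4] → 20
@20: y [4B, align 4] → 24
@24: z [4B, align 4] → 28
@28: score [4B, align 4] → 32
@32: hp [5B, align 1] → 37
@37: team [1B, align 1] → 38
+2 tail pad (align 8)
size 40, align 8
48 − 40 = 8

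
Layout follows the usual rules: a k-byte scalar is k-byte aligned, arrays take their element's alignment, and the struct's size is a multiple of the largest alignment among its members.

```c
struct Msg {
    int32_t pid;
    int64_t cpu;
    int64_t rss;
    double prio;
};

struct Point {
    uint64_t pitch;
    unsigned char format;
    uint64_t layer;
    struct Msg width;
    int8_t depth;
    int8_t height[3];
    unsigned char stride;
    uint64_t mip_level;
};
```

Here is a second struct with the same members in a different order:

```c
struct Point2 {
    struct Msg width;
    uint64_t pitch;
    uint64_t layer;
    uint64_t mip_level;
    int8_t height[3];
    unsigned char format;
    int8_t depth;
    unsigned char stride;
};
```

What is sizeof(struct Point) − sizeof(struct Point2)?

8

Msg: 0..4  pid  (4B, 4-aligned); 4..8  -- padding (4B); 8..16  cpu  (8B, 8-aligned); 16..24  rss  (8B, 8-aligned); 24..32  prio  (8B, 8-aligned); sizeof = 32, alignof = 8
0..8  pitch  (8B, 8-aligned)
8..9  format  (1B, 1-aligned)
9..16  -- padding (7B)
16..24  layer  (8B, 8-aligned)
24..56  width  (32B, 8-aligned)
56..57  depth  (1B, 1-aligned)
57..60  height  (3B, 1-aligned)
60..61  stride  (1B, 1-aligned)
61..64  -- padding (3B)
64..72  mip_level  (8B, 8-aligned)
sizeof = 72, alignof = 8
— Point2 —
0..32  width  (32B, 8-aligned)
32..40  pitch  (8B, 8-aligned)
40..48  layer  (8B, 8-aligned)
48..56  mip_level  (8B, 8-aligned)
56..59  height  (3B, 1-aligned)
59..60  format  (1B, 1-aligned)
60..61  depth  (1B, 1-aligned)
61..62  stride  (1B, 1-aligned)
62..64  -- tail padding (2B)
sizeof = 64, alignof = 8
72 − 64 = 8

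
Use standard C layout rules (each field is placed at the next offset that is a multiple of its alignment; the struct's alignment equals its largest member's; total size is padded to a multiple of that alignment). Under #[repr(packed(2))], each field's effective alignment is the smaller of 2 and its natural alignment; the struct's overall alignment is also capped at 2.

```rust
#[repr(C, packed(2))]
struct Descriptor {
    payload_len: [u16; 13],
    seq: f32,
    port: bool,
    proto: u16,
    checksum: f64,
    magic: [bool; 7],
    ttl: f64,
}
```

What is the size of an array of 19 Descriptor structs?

0..26  payload_len  (26B, 2-aligned)
26..30  seq  (4B, 2-aligned)
30..31  port  (1B, 1-aligned)
31..32  -- padding (1B)
32..34  proto  (2B, 2-aligned)
34..42  checksum  (8B, 2-aligned)
42..49  magic  (7B, 1-aligned)
49..50  -- padding (1B)
50..58  ttl  (8B, 2-aligned)
sizeof = 58, alignof = 2
array of 19: 19 × 58 = 1102

1102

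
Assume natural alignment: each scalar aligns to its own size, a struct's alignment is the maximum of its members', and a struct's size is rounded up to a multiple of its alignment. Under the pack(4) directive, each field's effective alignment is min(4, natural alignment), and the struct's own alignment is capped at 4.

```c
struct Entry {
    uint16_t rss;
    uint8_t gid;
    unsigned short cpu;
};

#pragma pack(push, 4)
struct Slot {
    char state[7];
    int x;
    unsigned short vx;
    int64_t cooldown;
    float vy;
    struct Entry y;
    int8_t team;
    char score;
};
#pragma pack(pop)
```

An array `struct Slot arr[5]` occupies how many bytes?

180

Entry: rss at 0 (size 2, align 2) → ends 2; gid at 2 (size 1, align 1) → ends 3; pad 1 to align 2 for cpu; cpu at 4 (size 2, align 2) → ends 6; total 6 bytes, alignment 2
state at 0 (size 7, align 1) → ends 7
pad 1 to align 4 for x
x at 8 (size 4, align 4) → ends 12
vx at 12 (size 2, align 2) → ends 14
pad 2 to align 4 for cooldown
cooldown at 16 (size 8, align 4) → ends 24
vy at 24 (size 4, align 4) → ends 28
y at 28 (size 6, align 2) → ends 34
team at 34 (size 1, align 1) → ends 35
score at 35 (size 1, align 1) → ends 36
total 36 bytes, alignment 4
array of 5: 5 × 36 = 180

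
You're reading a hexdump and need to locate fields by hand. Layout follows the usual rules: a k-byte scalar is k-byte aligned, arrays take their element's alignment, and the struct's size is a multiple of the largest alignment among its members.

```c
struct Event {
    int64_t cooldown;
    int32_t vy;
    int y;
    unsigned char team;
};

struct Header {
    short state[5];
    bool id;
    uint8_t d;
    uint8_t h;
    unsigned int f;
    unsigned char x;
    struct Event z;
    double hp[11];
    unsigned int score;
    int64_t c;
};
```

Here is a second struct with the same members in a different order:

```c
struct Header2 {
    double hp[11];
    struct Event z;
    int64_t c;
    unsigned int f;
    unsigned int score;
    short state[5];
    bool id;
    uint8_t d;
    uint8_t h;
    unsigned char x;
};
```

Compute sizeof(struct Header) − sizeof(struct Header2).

8

Event: @0: cooldown [8B, align 8] → 8; @8: vy [4B, align 4] → 12; @12: y [4B, align 4] → 16; @16: team [1B, align 1] → 17; +7 tail pad (align 8); size 24, align 8
@0: state [10B, align 2] → 10
@10: id [1B, align 1] → 11
@11: d [1B, align 1] → 12
@12: h [1B, align 1] → 13
+3 pad (align 4)
@16: f [4B, align 4] → 20
@20: x [1B, align 1] → 21
+3 pad (align 8)
@24: z [24B, align 8] → 48
@48: hp [88B, align 8] → 136
@136: score [4B, align 4] → 140
+4 pad (align 8)
@144: c [8B, align 8] → 152
size 152, align 8
— Header2 —
@0: hp [88B, align 8] → 88
@88: z [24B, align 8] → 112
@112: c [8B, align 8] → 120
@120: f [4B, align 4] → 124
@124: score [4B, align 4] → 128
@128: state [10B, align 2] → 138
@138: id [1B, align 1] → 139
@139: d [1B, align 1] → 140
@140: h [1B, align 1] → 141
@141: x [1B, align 1] → 142
+2 tail pad (align 8)
size 144, align 8
152 − 144 = 8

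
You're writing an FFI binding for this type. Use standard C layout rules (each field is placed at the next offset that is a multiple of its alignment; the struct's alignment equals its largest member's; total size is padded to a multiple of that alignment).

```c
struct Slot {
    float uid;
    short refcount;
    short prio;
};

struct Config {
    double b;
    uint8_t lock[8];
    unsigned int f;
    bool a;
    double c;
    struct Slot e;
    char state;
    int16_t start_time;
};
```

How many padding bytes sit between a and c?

3

Slot: uid at 0 (size 4, align 4) → ends 4; refcount at 4 (size 2, align 2) → ends 6; prio at 6 (size 2, align 2) → ends 8; total 8 bytes, alignment 4
b at 0 (size 8, align 8) → ends 8
lock at 8 (size 8, align 1) → ends 16
f at 16 (size 4, align 4) → ends 20
a at 20 (size 1, align 1) → ends 21
pad 3 to align 8 for c
c at 24 (size 8, align 8) → ends 32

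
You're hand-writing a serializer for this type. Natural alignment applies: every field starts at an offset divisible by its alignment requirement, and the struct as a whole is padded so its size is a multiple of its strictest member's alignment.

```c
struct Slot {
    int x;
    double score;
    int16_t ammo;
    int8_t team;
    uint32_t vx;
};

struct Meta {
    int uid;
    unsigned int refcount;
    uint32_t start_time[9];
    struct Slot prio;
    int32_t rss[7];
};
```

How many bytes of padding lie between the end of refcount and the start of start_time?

Slot: x at 0 (size 4, align 4) → ends 4; pad 4 to align 8 for score; score at 8 (size 8, align 8) → ends 16; ammo at 16 (size 2, align 2) → ends 18; team at 18 (size 1, align 1) → ends 19; pad 1 to align 4 for vx; vx at 20 (size 4, align 4) → ends 24; total 24 bytes, alignment 8
uid at 0 (size 4, align 4) → ends 4
refcount at 4 (size 4, align 4) → ends 8
start_time at 8 (size 36, align 4) → ends 44

0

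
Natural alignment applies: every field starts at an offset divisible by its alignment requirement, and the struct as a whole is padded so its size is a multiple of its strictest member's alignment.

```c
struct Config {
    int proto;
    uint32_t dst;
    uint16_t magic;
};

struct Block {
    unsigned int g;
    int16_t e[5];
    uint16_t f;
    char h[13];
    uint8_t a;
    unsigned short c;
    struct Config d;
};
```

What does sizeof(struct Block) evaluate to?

44

Config: proto at 0 (size 4, align 4) → ends 4; dst at 4 (size 4, align 4) → ends 8; magic at 8 (size 2, align 2) → ends 10; tail pad 2 to reach multiple of 4; total 12 bytes, alignment 4
g at 0 (size 4, align 4) → ends 4
e at 4 (size 10, align 2) → ends 14
f at 14 (size 2, align 2) → ends 16
h at 16 (size 13, align 1) → ends 29
a at 29 (size 1, align 1) → ends 30
c at 30 (size 2, align 2) → ends 32
d at 32 (size 12, align 4) → ends 44
total 44 bytes, alignment 4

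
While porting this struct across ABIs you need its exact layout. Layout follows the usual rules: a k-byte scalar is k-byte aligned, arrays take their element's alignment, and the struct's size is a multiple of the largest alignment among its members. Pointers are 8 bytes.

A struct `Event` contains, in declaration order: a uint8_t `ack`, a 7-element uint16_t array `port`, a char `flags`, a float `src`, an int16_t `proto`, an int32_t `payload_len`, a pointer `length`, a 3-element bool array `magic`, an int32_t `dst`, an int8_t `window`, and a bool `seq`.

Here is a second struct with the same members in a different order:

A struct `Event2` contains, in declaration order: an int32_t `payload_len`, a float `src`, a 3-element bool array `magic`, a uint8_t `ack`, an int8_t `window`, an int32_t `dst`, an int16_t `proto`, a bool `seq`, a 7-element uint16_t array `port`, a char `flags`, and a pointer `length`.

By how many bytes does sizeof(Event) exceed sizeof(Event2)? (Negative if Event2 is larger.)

@0: ack [1B, align 1] → 1
+1 pad (align 2)
@2: port [14B, align 2] → 16
@16: flags [1B, align 1] → 17
+3 pad (align 4)
@20: src [4B, align 4] → 24
@24: proto [2B, align 2] → 26
+2 pad (align 4)
@28: payload_len [4B, align 4] → 32
@32: length [8B, align 8] → 40
@40: magic [3B, align 1] → 43
+1 pad (align 4)
@44: dst [4B, align 4] → 48
@48: window [1B, align 1] → 49
@49: seq [1B, align 1] → 50
+6 tail pad (align 8)
size 56, align 8
— Event2 —
@0: payload_len [4B, align 4] → 4
@4: src [4B, align 4] → 8
@8: magic [3B, align 1] → 11
@11: ack [1B, align 1] → 12
@12: window [1B, align 1] → 13
+3 pad (align 4)
@16: dst [4B, align 4] → 20
@20: proto [2B, align 2] → 22
@22: seq [1B, align 1] → 23
+1 pad (align 2)
@24: port [14B, align 2] → 38
@38: flags [1B, align 1] → 39
+1 pad (align 8)
@40: length [8B, align 8] → 48
size 48, align 8
56 − 48 = 8

8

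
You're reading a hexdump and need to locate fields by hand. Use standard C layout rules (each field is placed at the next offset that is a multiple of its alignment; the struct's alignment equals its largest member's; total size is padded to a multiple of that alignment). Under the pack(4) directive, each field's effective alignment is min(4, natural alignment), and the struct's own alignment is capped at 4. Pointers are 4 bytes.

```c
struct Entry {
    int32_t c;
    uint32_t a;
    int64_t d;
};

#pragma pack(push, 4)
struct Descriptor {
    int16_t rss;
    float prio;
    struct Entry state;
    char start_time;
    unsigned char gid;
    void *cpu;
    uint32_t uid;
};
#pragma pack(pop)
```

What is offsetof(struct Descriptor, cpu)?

Entry: c at 0 (size 4, align 4) → ends 4; a at 4 (size 4, align 4) → ends 8; d at 8 (size 8, align 8) → ends 16; total 16 bytes, alignment 8
rss at 0 (size 2, align 2) → ends 2
pad 2 to align 4 for prio
prio at 4 (size 4, align 4) → ends 8
state at 8 (size 16, align 4) → ends 24
start_time at 24 (size 1, align 1) → ends 25
gid at 25 (size 1, align 1) → ends 26
pad 2 to align 4 for cpu
cpu at 28 (size 4, align 4) → ends 32

28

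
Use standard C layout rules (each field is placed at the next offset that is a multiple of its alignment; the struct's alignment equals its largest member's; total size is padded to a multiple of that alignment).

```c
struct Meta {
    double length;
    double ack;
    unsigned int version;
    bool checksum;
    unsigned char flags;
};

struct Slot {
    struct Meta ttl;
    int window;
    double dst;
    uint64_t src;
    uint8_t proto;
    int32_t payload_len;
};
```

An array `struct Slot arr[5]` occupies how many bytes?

280

Meta: @0: length [8B, align 8] → 8; @8: ack [8B, align 8] → 16; @16: version [4B, align 4] → 20; @20: checksum [1B, align 1] → 21; @21: flags [1B, align 1] → 22; +2 tail pad (align 8); size 24, align 8
@0: ttl [24B, align 8] → 24
@24: window [4B, align 4] → 28
+4 pad (align 8)
@32: dst [8B, align 8] → 40
@40: src [8B, align 8] → 48
@48: proto [1B, align 1] → 49
+3 pad (align 4)
@52: payload_len [4B, align 4] → 56
size 56, align 8
array of 5: 5 × 56 = 280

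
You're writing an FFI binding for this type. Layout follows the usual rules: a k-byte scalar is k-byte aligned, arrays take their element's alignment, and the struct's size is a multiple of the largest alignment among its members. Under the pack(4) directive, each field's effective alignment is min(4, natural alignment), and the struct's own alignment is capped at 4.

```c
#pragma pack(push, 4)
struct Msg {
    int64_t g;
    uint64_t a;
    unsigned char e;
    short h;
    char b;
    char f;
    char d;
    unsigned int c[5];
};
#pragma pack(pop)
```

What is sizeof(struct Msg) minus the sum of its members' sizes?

2

g at 0 (size 8, align 4) → ends 8
a at 8 (size 8, align 4) → ends 16
e at 16 (size 1, align 1) → ends 17
pad 1 to align 2 for h
h at 18 (size 2, align 2) → ends 20
b at 20 (size 1, align 1) → ends 21
f at 21 (size 1, align 1) → ends 22
d at 22 (size 1, align 1) → ends 23
pad 1 to align 4 for c
c at 24 (size 20, align 4) → ends 44
total 44 bytes, alignment 4
data bytes 42, size 44 → padding 2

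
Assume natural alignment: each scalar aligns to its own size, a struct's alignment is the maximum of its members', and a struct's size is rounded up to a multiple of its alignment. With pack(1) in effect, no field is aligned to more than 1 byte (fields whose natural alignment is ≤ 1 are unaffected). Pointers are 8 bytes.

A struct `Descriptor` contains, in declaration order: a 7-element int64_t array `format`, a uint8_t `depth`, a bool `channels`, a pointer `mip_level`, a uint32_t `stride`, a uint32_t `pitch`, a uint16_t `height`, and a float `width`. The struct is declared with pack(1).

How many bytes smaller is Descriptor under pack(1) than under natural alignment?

8

natural layout:
  format at 0 (size 56, align 8) → ends 56
  depth at 56 (size 1, align 1) → ends 57
  channels at 57 (size 1, align 1) → ends 58
  pad 6 to align 8 for mip_level
  mip_level at 64 (size 8, align 8) → ends 72
  stride at 72 (size 4, align 4) → ends 76
  pitch at 76 (size 4, align 4) → ends 80
  height at 80 (size 2, align 2) → ends 82
  pad 2 to align 4 for width
  width at 84 (size 4, align 4) → ends 88
  total 88 bytes, alignment 8
packed(1) layout:
  format at 0 (size 56, align 1) → ends 56
  depth at 56 (size 1, align 1) → ends 57
  channels at 57 (size 1, align 1) → ends 58
  mip_level at 58 (size 8, align 1) → ends 66
  stride at 66 (size 4, align 1) → ends 70
  pitch at 70 (size 4, align 1) → ends 74
  height at 74 (size 2, align 1) → ends 76
  width at 76 (size 4, align 1) → ends 80
  total 80 bytes, alignment 1
88 − 80 = 8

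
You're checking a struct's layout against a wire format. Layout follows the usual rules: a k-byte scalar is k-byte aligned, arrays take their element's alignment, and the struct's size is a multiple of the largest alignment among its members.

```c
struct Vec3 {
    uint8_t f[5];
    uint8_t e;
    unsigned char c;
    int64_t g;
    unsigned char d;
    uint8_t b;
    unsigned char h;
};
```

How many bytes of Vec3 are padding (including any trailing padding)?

6

f at 0 (size 5, align 1) → ends 5
e at 5 (size 1, align 1) → ends 6
c at 6 (size 1, align 1) → ends 7
pad 1 to align 8 for g
g at 8 (size 8, align 8) → ends 16
d at 16 (size 1, align 1) → ends 17
b at 17 (size 1, align 1) → ends 18
h at 18 (size 1, align 1) → ends 19
tail pad 5 to reach multiple of 8
total 24 bytes, alignment 8
data bytes 18, size 24 → padding 6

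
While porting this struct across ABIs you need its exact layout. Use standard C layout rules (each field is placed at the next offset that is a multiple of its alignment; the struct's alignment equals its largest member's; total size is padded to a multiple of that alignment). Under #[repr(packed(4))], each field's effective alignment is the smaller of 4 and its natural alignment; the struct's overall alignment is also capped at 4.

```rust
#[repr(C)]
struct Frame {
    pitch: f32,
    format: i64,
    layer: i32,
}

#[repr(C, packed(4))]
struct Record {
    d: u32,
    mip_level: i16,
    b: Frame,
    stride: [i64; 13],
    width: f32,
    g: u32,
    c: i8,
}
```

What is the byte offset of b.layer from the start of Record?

24

Frame: 0..4  pitch  (4B, 4-aligned); 4..8  -- padding (4B); 8..16  format  (8B, 8-aligned); 16..20  layer  (4B, 4-aligned); 20..24  -- tail padding (4B); sizeof = 24, alignof = 8
0..4  d  (4B, 4-aligned)
4..6  mip_level  (2B, 2-aligned)
6..8  -- padding (2B)
8..32  b  (24B, 4-aligned)
within Frame: layer at 16
8 + 16 = 24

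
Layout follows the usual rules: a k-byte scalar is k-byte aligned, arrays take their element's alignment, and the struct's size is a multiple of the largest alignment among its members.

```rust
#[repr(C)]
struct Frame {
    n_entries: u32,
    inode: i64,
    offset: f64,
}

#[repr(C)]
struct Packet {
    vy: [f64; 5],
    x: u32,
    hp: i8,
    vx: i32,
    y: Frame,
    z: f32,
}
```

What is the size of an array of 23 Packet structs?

2024

Frame: n_entries at 0 (size 4, align 4) → ends 4; pad 4 to align 8 for inode; inode at 8 (size 8, align 8) → ends 16; offset at 16 (size 8, align 8) → ends 24; total 24 bytes, alignment 8
vy at 0 (size 40, align 8) → ends 40
x at 40 (size 4, align 4) → ends 44
hp at 44 (size 1, align 1) → ends 45
pad 3 to align 4 for vx
vx at 48 (size 4, align 4) → ends 52
pad 4 to align 8 for y
y at 56 (size 24, align 8) → ends 80
z at 80 (size 4, align 4) → ends 84
tail pad 4 to reach multiple of 8
total 88 bytes, alignment 8
array of 23: 23 × 88 = 2024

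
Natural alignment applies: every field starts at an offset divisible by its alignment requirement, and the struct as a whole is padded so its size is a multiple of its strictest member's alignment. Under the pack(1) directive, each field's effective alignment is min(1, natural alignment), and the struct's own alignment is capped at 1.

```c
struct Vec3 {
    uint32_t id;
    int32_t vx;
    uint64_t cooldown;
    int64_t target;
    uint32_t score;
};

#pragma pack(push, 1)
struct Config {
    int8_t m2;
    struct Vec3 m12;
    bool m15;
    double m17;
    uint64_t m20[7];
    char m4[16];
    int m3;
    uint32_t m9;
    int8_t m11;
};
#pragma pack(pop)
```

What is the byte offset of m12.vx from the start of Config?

Vec3: @0: id [4B, align 4] → 4; @4: vx [4B, align 4] → 8; @8: cooldown [8B, align 8] → 16; @16: target [8B, align 8] → 24; @24: score [4B, align 4] → 28; +4 tail pad (align 8); size 32, align 8
@0: m2 [1B, align 1] → 1
@1: m12 [32B, align 1] → 33
within Vec3: vx at 4
1 + 4 = 5

5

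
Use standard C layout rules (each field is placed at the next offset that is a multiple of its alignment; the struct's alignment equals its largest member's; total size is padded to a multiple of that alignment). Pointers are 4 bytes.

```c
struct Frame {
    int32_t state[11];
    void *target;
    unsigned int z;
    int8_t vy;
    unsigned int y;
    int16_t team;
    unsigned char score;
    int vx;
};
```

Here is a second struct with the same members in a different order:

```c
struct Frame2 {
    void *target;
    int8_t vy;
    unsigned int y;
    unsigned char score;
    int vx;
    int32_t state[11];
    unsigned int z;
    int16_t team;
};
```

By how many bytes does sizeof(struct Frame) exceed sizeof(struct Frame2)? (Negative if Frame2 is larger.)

0..44  state  (44B, 4-aligned)
44..48  target  (4B, 4-aligned)
48..52  z  (4B, 4-aligned)
52..53  vy  (1B, 1-aligned)
53..56  -- padding (3B)
56..60  y  (4B, 4-aligned)
60..62  team  (2B, 2-aligned)
62..63  score  (1B, 1-aligned)
63..64  -- padding (1B)
64..68  vx  (4B, 4-aligned)
sizeof = 68, alignof = 4
— Frame2 —
0..4  target  (4B, 4-aligned)
4..5  vy  (1B, 1-aligned)
5..8  -- padding (3B)
8..12  y  (4B, 4-aligned)
12..13  score  (1B, 1-aligned)
13..16  -- padding (3B)
16..20  vx  (4B, 4-aligned)
20..64  state  (44B, 4-aligned)
64..68  z  (4B, 4-aligned)
68..70  team  (2B, 2-aligned)
70..72  -- tail padding (2B)
sizeof = 72, alignof = 4
68 − 72 = -4

-4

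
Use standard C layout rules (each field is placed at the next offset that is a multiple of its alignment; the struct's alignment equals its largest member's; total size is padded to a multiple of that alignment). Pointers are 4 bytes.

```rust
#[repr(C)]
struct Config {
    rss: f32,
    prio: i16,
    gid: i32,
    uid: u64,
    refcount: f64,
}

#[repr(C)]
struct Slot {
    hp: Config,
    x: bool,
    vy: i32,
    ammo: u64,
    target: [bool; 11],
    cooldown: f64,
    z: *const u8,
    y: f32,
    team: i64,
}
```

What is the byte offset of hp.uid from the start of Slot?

16

Config: 0..4  rss  (4B, 4-aligned); 4..6  prio  (2B, 2-aligned); 6..8  -- padding (2B); 8..12  gid  (4B, 4-aligned); 12..16  -- padding (4B); 16..24  uid  (8B, 8-aligned); 24..32  refcount  (8B, 8-aligned); sizeof = 32, alignof = 8
0..32  hp  (32B, 8-aligned)
within Config: uid at 16
0 + 16 = 16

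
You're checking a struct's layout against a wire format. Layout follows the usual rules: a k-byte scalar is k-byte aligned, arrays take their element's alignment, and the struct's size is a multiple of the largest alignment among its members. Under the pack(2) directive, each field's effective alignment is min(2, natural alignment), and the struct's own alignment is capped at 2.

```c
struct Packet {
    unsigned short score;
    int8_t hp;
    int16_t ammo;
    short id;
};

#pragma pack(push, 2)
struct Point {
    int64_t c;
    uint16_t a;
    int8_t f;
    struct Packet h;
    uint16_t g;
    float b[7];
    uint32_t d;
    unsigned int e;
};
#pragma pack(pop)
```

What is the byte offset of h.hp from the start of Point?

14

Packet: 0..2  score  (2B, 2-aligned); 2..3  hp  (1B, 1-aligned); 3..4  -- padding (1B); 4..6  ammo  (2B, 2-aligned); 6..8  id  (2B, 2-aligned); sizeof = 8, alignof = 2
0..8  c  (8B, 2-aligned)
8..10  a  (2B, 2-aligned)
10..11  f  (1B, 1-aligned)
11..12  -- padding (1B)
12..20  h  (8B, 2-aligned)
within Packet: hp at 2
12 + 2 = 14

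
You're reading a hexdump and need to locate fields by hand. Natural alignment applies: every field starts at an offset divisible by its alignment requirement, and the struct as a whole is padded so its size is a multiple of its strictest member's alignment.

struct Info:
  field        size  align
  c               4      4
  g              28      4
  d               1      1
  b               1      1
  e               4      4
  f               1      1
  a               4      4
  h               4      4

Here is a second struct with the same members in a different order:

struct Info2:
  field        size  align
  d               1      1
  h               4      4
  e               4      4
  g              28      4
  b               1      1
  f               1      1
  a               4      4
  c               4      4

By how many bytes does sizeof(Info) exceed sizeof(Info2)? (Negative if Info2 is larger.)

0..4  c  (4B, 4-aligned)
4..32  g  (28B, 4-aligned)
32..33  d  (1B, 1-aligned)
33..34  b  (1B, 1-aligned)
34..36  -- padding (2B)
36..40  e  (4B, 4-aligned)
40..41  f  (1B, 1-aligned)
41..44  -- padding (3B)
44..48  a  (4B, 4-aligned)
48..52  h  (4B, 4-aligned)
sizeof = 52, alignof = 4
— Info2 —
0..1  d  (1B, 1-aligned)
1..4  -- padding (3B)
4..8  h  (4B, 4-aligned)
8..12  e  (4B, 4-aligned)
12..40  g  (28B, 4-aligned)
40..41  b  (1B, 1-aligned)
41..42  f  (1B, 1-aligned)
42..44  -- padding (2B)
44..48  a  (4B, 4-aligned)
48..52  c  (4B, 4-aligned)
sizeof = 52, alignof = 4
52 − 52 = 0

0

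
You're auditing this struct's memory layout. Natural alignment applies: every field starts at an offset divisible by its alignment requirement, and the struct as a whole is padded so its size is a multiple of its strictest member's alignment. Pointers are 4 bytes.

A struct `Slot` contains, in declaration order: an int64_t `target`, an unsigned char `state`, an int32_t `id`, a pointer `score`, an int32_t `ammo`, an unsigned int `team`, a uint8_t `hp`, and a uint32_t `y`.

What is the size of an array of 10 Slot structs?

400

0..8  target  (8B, 8-aligned)
8..9  state  (1B, 1-aligned)
9..12  -- padding (3B)
12..16  id  (4B, 4-aligned)
16..20  score  (4B, 4-aligned)
20..24  ammo  (4B, 4-aligned)
24..28  team  (4B, 4-aligned)
28..29  hp  (1B, 1-aligned)
29..32  -- padding (3B)
32..36  y  (4B, 4-aligned)
36..40  -- tail padding (4B)
sizeof = 40, alignof = 8
array of 10: 10 × 40 = 400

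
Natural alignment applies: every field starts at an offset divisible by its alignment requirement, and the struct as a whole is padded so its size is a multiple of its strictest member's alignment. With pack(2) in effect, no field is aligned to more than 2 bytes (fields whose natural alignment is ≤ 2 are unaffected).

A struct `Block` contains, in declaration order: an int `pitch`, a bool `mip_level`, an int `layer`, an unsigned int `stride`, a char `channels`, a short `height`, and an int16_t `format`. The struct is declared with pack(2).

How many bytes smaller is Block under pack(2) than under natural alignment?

4

natural layout:
  @0: pitch [4B, align 4] → 4
  @4: mip_level [1B, align 1] → 5
  +3 pad (align 4)
  @8: layer [4B, align 4] → 12
  @12: stride [4B, align 4] → 16
  @16: channels [1B, align 1] → 17
  +1 pad (align 2)
  @18: height [2B, align 2] → 20
  @20: format [2B, align 2] → 22
  +2 tail pad (align 4)
  size 24, align 4
packed(2) layout:
  @0: pitch [4B, align 2] → 4
  @4: mip_level [1B, align 1] → 5
  +1 pad (align 2)
  @6: layer [4B, align 2] → 10
  @10: stride [4B, align 2] → 14
  @14: channels [1B, align 1] → 15
  +1 pad (align 2)
  @16: height [2B, align 2] → 18
  @18: format [2B, align 2] → 20
  size 20, align 2
24 − 20 = 4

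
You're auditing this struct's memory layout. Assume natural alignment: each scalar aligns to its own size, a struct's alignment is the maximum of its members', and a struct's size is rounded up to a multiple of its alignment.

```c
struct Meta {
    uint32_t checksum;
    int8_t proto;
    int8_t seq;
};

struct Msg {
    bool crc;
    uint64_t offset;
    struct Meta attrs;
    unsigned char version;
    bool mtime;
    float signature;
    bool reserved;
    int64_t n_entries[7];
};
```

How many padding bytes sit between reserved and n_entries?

Meta: 0..4  checksum  (4B, 4-aligned); 4..5  proto  (1B, 1-aligned); 5..6  seq  (1B, 1-aligned); 6..8  -- tail padding (2B); sizeof = 8, alignof = 4
0..1  crc  (1B, 1-aligned)
1..8  -- padding (7B)
8..16  offset  (8B, 8-aligned)
16..24  attrs  (8B, 4-aligned)
24..25  version  (1B, 1-aligned)
25..26  mtime  (1B, 1-aligned)
26..28  -- padding (2B)
28..32  signature  (4B, 4-aligned)
32..33  reserved  (1B, 1-aligned)
33..40  -- padding (7B)
40..96  n_entries  (56B, 8-aligned)

7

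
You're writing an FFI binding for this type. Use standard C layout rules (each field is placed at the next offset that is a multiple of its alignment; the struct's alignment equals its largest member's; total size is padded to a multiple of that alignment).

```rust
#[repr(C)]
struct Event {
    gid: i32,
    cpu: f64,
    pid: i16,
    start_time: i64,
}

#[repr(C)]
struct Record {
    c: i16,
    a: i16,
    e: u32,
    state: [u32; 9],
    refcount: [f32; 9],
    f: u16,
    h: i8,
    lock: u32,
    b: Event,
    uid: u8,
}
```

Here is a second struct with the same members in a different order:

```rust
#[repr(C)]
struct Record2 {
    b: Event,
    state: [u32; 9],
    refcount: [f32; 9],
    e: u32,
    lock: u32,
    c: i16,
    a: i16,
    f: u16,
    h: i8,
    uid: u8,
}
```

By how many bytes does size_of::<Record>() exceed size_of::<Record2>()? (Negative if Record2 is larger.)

8

Event: 0..4  gid  (4B, 4-aligned); 4..8  -- padding (4B); 8..16  cpu  (8B, 8-aligned); 16..18  pid  (2B, 2-aligned); 18..24  -- padding (6B); 24..32  start_time  (8B, 8-aligned); sizeof = 32, alignof = 8
0..2  c  (2B, 2-aligned)
2..4  a  (2B, 2-aligned)
4..8  e  (4B, 4-aligned)
8..44  state  (36B, 4-aligned)
44..80  refcount  (36B, 4-aligned)
80..82  f  (2B, 2-aligned)
82..83  h  (1B, 1-aligned)
83..84  -- padding (1B)
84..88  lock  (4B, 4-aligned)
88..120  b  (32B, 8-aligned)
120..121  uid  (1B, 1-aligned)
121..128  -- tail padding (7B)
sizeof = 128, alignof = 8
— Record2 —
0..32  b  (32B, 8-aligned)
32..68  state  (36B, 4-aligned)
68..104  refcount  (36B, 4-aligned)
104..108  e  (4B, 4-aligned)
108..112  lock  (4B, 4-aligned)
112..114  c  (2B, 2-aligned)
114..116  a  (2B, 2-aligned)
116..118  f  (2B, 2-aligned)
118..119  h  (1B, 1-aligned)
119..120  uid  (1B, 1-aligned)
sizeof = 120, alignof = 8
128 − 120 = 8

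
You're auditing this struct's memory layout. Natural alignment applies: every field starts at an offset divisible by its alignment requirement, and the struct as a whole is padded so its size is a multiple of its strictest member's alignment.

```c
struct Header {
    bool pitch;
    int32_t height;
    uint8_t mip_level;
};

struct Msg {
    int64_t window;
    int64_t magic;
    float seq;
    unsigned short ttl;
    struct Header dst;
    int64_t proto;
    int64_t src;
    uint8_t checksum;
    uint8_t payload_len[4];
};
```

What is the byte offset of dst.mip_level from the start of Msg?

32

Header: 0..1  pitch  (1B, 1-aligned); 1..4  -- padding (3B); 4..8  height  (4B, 4-aligned); 8..9  mip_level  (1B, 1-aligned); 9..12  -- tail padding (3B); sizeof = 12, alignof = 4
0..8  window  (8B, 8-aligned)
8..16  magic  (8B, 8-aligned)
16..20  seq  (4B, 4-aligned)
20..22  ttl  (2B, 2-aligned)
22..24  -- padding (2B)
24..36  dst  (12B, 4-aligned)
within Header: mip_level at 8
24 + 8 = 32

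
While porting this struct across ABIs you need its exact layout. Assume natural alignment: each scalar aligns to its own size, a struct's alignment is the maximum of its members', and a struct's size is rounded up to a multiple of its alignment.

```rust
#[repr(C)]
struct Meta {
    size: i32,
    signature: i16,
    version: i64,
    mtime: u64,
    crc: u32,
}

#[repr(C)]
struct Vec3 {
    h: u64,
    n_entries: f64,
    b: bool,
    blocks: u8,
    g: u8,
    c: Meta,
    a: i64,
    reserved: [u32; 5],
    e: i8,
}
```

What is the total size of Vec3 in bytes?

Meta: @0: size [4B, align 4] → 4; @4: signature [2B, align 2] → 6; +2 pad (align 8); @8: version [8B, align 8] → 16; @16: mtime [8B, align 8] → 24; @24: crc [4B, align 4] → 28; +4 tail pad (align 8); size 32, align 8
@0: h [8B, align 8] → 8
@8: n_entries [8B, align 8] → 16
@16: b [1B, align 1] → 17
@17: blocks [1B, align 1] → 18
@18: g [1B, align 1] → 19
+5 pad (align 8)
@24: c [32B, align 8] → 56
@56: a [8B, align 8] → 64
@64: reserved [20B, align 4] → 84
@84: e [1B, align 1] → 85
+3 tail pad (align 8)
size 88, align 8

88 bytes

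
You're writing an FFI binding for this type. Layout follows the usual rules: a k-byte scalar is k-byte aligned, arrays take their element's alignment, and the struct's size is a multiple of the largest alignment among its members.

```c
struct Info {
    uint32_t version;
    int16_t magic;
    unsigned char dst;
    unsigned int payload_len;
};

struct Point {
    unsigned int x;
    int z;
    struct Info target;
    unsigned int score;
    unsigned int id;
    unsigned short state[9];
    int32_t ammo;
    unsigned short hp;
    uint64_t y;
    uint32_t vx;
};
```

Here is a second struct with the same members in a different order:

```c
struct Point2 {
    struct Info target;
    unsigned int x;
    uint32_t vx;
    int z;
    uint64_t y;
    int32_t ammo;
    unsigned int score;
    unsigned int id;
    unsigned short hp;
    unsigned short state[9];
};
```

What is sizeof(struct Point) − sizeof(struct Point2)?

8

Info: 0..4  version  (4B, 4-aligned); 4..6  magic  (2B, 2-aligned); 6..7  dst  (1B, 1-aligned); 7..8  -- padding (1B); 8..12  payload_len  (4B, 4-aligned); sizeof = 12, alignof = 4
0..4  x  (4B, 4-aligned)
4..8  z  (4B, 4-aligned)
8..20  target  (12B, 4-aligned)
20..24  score  (4B, 4-aligned)
24..28  id  (4B, 4-aligned)
28..46  state  (18B, 2-aligned)
46..48  -- padding (2B)
48..52  ammo  (4B, 4-aligned)
52..54  hp  (2B, 2-aligned)
54..56  -- padding (2B)
56..64  y  (8B, 8-aligned)
64..68  vx  (4B, 4-aligned)
68..72  -- tail padding (4B)
sizeof = 72, alignof = 8
— Point2 —
0..12  target  (12B, 4-aligned)
12..16  x  (4B, 4-aligned)
16..20  vx  (4B, 4-aligned)
20..24  z  (4B, 4-aligned)
24..32  y  (8B, 8-aligned)
32..36  ammo  (4B, 4-aligned)
36..40  score  (4B, 4-aligned)
40..44  id  (4B, 4-aligned)
44..46  hp  (2B, 2-aligned)
46..64  state  (18B, 2-aligned)
sizeof = 64, alignof = 8
72 − 64 = 8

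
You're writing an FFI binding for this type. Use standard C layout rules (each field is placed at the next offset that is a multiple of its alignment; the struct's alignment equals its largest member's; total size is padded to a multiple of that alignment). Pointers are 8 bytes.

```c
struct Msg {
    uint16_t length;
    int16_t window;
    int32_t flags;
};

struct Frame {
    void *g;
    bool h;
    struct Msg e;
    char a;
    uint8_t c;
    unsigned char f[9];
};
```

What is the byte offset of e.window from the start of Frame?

Msg: @0: length [2B, align 2] → 2; @2: window [2B, align 2] → 4; @4: flags [4B, align 4] → 8; size 8, align 4
@0: g [8B, align 8] → 8
@8: h [1B, align 1] → 9
+3 pad (align 4)
@12: e [8B, align 4] → 20
within Msg: window at 2
12 + 2 = 14

14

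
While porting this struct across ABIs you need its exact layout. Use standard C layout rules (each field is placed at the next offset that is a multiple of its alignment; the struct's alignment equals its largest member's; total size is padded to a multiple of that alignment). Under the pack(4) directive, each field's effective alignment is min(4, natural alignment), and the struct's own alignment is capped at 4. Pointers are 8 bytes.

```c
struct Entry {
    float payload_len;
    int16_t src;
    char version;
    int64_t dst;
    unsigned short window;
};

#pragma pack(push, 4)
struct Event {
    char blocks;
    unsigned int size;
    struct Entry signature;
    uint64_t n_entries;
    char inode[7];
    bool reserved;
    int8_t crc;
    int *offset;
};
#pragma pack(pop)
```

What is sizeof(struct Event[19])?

1140

Entry: @0: payload_len [4B, align 4] → 4; @4: src [2B, align 2] → 6; @6: version [1B, align 1] → 7; +1 pad (align 8); @8: dst [8B, align 8] → 16; @16: window [2B, align 2] → 18; +6 tail pad (align 8); size 24, align 8
@0: blocks [1B, align 1] → 1
+3 pad (align 4)
@4: size [4B, align 4] → 8
@8: signature [24B, align 4] → 32
@32: n_entries [8B, align 4] → 40
@40: inode [7B, align 1] → 47
@47: reserved [1B, align 1] → 48
@48: crc [1B, align 1] → 49
+3 pad (align 4)
@52: offset [8B, align 4] → 60
size 60, align 4
array of 19: 19 × 60 = 1140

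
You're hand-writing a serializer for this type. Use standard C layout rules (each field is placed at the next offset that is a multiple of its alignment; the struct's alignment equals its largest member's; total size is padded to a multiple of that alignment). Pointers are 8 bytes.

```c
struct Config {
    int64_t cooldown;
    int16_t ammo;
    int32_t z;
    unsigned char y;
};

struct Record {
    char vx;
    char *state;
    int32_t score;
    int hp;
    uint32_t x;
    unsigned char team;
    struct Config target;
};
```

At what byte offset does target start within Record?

32

Config: @0: cooldown [8B, align 8] → 8; @8: ammo [2B, align 2] → 10; +2 pad (align 4); @12: z [4B, align 4] → 16; @16: y [1B, align 1] → 17; +7 tail pad (align 8); size 24, align 8
@0: vx [1B, align 1] → 1
+7 pad (align 8)
@8: state [8B, align 8] → 16
@16: score [4B, align 4] → 20
@20: hp [4B, align 4] → 24
@24: x [4B, align 4] → 28
@28: team [1B, align 1] → 29
+3 pad (align 8)
@32: target [24B, align 8] → 56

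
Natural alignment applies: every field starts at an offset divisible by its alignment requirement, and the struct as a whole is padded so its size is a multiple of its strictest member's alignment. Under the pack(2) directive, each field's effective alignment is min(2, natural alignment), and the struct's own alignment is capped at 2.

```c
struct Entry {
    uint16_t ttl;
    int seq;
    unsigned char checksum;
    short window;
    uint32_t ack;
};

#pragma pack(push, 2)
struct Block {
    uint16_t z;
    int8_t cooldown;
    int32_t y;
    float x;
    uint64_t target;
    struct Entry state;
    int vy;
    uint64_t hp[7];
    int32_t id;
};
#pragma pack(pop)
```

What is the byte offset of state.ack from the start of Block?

32

Entry: @0: ttl [2B, align 2] → 2; +2 pad (align 4); @4: seq [4B, align 4] → 8; @8: checksum [1B, align 1] → 9; +1 pad (align 2); @10: window [2B, align 2] → 12; @12: ack [4B, align 4] → 16; size 16, align 4
@0: z [2B, align 2] → 2
@2: cooldown [1B, align 1] → 3
+1 pad (align 2)
@4: y [4B, align 2] → 8
@8: x [4B, align 2] → 12
@12: target [8B, align 2] → 20
@20: state [16B, align 2] → 36
within Entry: ack at 12
20 + 12 = 32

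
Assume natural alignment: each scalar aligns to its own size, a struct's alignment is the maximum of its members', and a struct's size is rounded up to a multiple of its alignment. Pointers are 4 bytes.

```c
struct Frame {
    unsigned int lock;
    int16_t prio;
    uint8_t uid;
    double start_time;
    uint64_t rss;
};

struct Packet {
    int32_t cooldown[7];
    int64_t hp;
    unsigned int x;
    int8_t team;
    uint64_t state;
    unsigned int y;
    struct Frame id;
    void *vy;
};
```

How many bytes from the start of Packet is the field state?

Frame: lock at 0 (size 4, align 4) → ends 4; prio at 4 (size 2, align 2) → ends 6; uid at 6 (size 1, align 1) → ends 7; pad 1 to align 8 for start_time; start_time at 8 (size 8, align 8) → ends 16; rss at 16 (size 8, align 8) → ends 24; total 24 bytes, alignment 8
cooldown at 0 (size 28, align 4) → ends 28
pad 4 to align 8 for hp
hp at 32 (size 8, align 8) → ends 40
x at 40 (size 4, align 4) → ends 44
team at 44 (size 1, align 1) → ends 45
pad 3 to align 8 for state
state at 48 (size 8, align 8) → ends 56

48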